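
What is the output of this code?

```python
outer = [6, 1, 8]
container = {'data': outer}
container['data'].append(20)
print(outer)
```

Key concept: dict holds reference to list.
Step by step:
`outer = [6, 1, 8]` → outer = [6, 1, 8]
`container = {'data': outer}` → container = {'data': [6, 1, 8]}
`container['data'].append(20)` → outer = [6, 1, 8, 20]; container = {'data': [6, 1, 8, 20]}
`print(outer)` → prints [6, 1, 8, 20]

Answer: [6, 1, 8, 20]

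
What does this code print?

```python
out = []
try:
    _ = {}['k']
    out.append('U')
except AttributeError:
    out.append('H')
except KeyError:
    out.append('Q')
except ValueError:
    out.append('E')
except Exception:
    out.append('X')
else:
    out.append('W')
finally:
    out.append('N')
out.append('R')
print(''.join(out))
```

Execution trace: 'Q' (except KeyError) → 'N' (finally) → 'R' (after the try/except). Output: QNR

Answer: QNR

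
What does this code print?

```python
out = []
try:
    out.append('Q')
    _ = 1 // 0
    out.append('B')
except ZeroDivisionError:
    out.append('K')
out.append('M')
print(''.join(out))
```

Execution trace: 'Q' (try body) → 'K' (except ZeroDivisionError) → 'M' (after the try/except). Output: QKM

Answer: QKM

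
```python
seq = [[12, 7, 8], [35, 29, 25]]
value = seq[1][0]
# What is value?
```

Trace:
`seq = [[12, 7, 8], [35, 29, 25]]` → seq = [[12, 7, 8], [35, 29, 25]]
`value = seq[1][0]` → value = 35
So value = 35

Answer: 35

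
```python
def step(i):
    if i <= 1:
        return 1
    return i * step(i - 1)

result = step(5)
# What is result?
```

step(5) = 5 * 4 * 3 * 2 * 1 = 120

Answer: 120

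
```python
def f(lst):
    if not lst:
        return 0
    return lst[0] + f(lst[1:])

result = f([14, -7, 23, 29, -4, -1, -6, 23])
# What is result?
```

14 + (-7) + 23 + 29 + (-4) + (-1) + (-6) + 23 + 0 = 71

Answer: 71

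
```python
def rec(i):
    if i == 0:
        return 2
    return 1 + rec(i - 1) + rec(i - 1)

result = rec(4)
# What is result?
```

rec(i) = 1 + 2·rec(i-1), rec(0)=2. Closed form: (2+1)·2^4 - 1 = 47.

Answer: 47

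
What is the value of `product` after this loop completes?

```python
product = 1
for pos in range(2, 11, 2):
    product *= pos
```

Product of even numbers 2 to 10
`product` takes the values: 1 → 2 → 8 → 48 → 384 → 3840

Answer: 3840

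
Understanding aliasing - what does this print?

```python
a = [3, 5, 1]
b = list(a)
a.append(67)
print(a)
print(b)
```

Key concept: list() constructor creates copy.
Step by step:
`a = [3, 5, 1]` → a = [3, 5, 1]
`b = list(a)` → b = [3, 5, 1]
`a.append(67)` → a = [3, 5, 1, 67]
`print(a)` → prints [3, 5, 1, 67]
`print(b)` → prints [3, 5, 1]

Answer:
[3, 5, 1, 67]
[3, 5, 1]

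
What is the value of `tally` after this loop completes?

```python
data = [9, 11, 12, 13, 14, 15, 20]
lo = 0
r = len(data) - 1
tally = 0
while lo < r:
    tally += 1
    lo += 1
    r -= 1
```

Iterations until pointers meet (list length 7)
`tally` takes the values: 0 → 1 → 2 → 3

Answer: 3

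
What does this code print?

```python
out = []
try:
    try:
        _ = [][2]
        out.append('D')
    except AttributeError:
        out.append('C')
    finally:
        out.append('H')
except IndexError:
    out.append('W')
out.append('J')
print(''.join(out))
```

Execution trace: 'H' (finally) → 'W' (outer except IndexError) → 'J' (after the try/except). Output: HWJ

Answer: HWJ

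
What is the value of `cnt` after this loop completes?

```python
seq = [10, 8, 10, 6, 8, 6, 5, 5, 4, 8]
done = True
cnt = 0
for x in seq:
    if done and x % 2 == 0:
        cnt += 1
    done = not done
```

Count even values at even positions
`cnt` takes the values: 0 → 1 → 2 → 3 → 4

Answer: 4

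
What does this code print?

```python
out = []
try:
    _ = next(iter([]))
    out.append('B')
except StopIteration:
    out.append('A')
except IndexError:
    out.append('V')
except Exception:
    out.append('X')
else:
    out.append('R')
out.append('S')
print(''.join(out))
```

Execution trace: 'A' (except StopIteration) → 'S' (after the try/except). Output: AS

Answer: AS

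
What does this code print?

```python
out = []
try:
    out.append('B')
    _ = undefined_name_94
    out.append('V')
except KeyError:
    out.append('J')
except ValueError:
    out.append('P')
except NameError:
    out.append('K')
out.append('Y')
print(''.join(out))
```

Execution trace: 'B' (try body) → 'K' (except NameError) → 'Y' (after the try/except). Output: BKY

Answer: BKY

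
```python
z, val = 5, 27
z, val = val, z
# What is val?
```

Trace:
`z, val = 5, 27` → z = 5; val = 27
`z, val = val, z` → z = 27; val = 5
So val = 5

Answer: 5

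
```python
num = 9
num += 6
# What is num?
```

Trace:
`num = 9` → num = 9
`num += 6` → num = 15
So num = 15

Answer: 15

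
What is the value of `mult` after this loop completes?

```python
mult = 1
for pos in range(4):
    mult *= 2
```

2^4 = 16
`mult` takes the values: 1 → 2 → 4 → 8 → 16

Answer: 16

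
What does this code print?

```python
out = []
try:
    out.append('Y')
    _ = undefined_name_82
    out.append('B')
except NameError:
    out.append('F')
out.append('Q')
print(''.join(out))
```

Execution trace: 'Y' (try body) → 'F' (except NameError) → 'Q' (after the try/except). Output: YFQ

Answer: YFQ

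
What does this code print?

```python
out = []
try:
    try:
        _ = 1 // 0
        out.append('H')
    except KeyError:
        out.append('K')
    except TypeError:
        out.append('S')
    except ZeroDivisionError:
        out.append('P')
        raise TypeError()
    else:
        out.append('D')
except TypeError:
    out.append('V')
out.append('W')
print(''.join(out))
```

Execution trace: 'P' (inner except ZeroDivisionError) → 'V' (outer except TypeError) → 'W' (after the try/except). Output: PVW

Answer: PVW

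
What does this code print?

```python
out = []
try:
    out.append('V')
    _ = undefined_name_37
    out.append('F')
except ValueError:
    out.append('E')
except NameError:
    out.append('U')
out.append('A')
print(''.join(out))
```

Execution trace: 'V' (try body) → 'U' (except NameError) → 'A' (after the try/except). Output: VUA

Answer: VUA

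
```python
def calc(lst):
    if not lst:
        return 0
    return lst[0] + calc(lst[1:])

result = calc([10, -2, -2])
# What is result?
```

10 + (-2) + (-2) + 0 = 6

Answer: 6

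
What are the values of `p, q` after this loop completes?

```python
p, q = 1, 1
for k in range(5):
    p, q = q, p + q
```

Fibonacci: after 5 iterations
`p, q` takes the values: (1, 1) → (1, 2) → (2, 3) → (3, 5) → (5, 8) → (8, 13)

Answer: 8, 13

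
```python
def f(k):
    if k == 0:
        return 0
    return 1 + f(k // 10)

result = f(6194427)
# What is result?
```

Count of digits of 6194427: 7

Answer: 7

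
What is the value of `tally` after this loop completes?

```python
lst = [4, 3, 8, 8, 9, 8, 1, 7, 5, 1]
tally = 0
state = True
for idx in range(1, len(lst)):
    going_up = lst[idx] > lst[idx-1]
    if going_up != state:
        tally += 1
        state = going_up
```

Count direction changes in [4, 3, 8, 8, 9, 8, 1, 7, 5, 1]
`tally` takes the values: 0 → 1 → 2 → 3 → 4 → 5 → 6 → 7

Answer: 7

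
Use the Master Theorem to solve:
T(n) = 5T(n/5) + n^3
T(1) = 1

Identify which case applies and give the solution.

a=5, b=5, f(n)=n^3. log_5(5) = 1. Since c=3 > 1 and the regularity condition holds (5(n/5)^3 = (5/5^3)n^3 with 5/5^3 < 1), Case 3 applies: T(n) = Θ(f(n)) = O(n^3).

Answer: O(n^3) - Case 3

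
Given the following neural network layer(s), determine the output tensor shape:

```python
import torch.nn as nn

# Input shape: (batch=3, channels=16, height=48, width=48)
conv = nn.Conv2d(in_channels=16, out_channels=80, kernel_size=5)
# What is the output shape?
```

Input: (3, 16, 48, 48) -> Output: (3, 80, 44, 44)

Answer: (3, 80, 44, 44)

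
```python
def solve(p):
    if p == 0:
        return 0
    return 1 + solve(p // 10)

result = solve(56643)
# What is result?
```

Count of digits of 56643: 5

Answer: 5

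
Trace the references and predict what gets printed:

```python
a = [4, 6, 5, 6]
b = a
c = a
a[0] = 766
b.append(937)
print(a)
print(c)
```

Key concept: multiple aliases.
Step by step:
`a = [4, 6, 5, 6]` → a = [4, 6, 5, 6]
`b = a` → b = [4, 6, 5, 6] (same object as a)
`c = a` → c = [4, 6, 5, 6] (same object as a, b)
`a[0] = 766` → a = [766, 6, 5, 6] (same object as b, c); b = [766, 6, 5, 6] (same object as a, c); c = [766, 6, 5, 6] (same object as a, b)
`b.append(937)` → a = [766, 6, 5, 6, 937] (same object as b, c); b = [766, 6, 5, 6, 937] (same object as a, c); c = [766, 6, 5, 6, 937] (same object as a, b)
`print(a)` → prints [766, 6, 5, 6, 937]
`print(c)` → prints [766, 6, 5, 6, 937]

Answer:
[766, 6, 5, 6, 937]
[766, 6, 5, 6, 937]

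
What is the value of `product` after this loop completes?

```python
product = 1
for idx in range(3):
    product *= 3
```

3^3 = 27
`product` takes the values: 1 → 3 → 9 → 27

Answer: 27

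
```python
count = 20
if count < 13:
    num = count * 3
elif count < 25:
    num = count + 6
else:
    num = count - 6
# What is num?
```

Trace:
`count = 20` → count = 20
`if count < 13: ...` → count < 13 is False, count < 25 is True → num = 26
So num = 26

Answer: 26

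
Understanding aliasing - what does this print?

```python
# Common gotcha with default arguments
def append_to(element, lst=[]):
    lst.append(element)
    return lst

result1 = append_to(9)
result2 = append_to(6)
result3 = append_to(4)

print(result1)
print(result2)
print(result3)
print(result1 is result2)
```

Key concept: mutable default argument gotcha.
Step by step:
`result1 = append_to(9)` → result1 = [9]
`result2 = append_to(6)` → result1 = [9, 6] (same object as result2); result2 = [9, 6] (same object as result1)
`result3 = append_to(4)` → result1 = [9, 6, 4] (same object as result2, result3); result2 = [9, 6, 4] (same object as result1, result3); result3 = [9, 6, 4] (same object as result1, result2)
`print(result1)` → prints [9, 6, 4]
`print(result2)` → prints [9, 6, 4]
`print(result3)` → prints [9, 6, 4]
`print(result1 is result2)` → prints True

Answer:
[9, 6, 4]
[9, 6, 4]
[9, 6, 4]
True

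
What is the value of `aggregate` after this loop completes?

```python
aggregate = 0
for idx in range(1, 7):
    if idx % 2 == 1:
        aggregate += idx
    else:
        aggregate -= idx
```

Add odd, subtract even
`aggregate` takes the values: 0 → 1 → -1 → 2 → -2 → 3 → -3

Answer: -3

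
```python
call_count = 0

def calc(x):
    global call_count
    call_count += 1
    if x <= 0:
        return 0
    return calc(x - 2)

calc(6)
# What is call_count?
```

Linear recursion stepping by 2: 4 calls from x=6 down to ≤0.

Answer: 4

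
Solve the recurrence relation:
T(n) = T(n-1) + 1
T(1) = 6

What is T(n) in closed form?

Unrolling: T(n) = T(1) + 1·(n-1) = 6 + 1(n-1) = n + 5.

Answer: T(n) = n + 5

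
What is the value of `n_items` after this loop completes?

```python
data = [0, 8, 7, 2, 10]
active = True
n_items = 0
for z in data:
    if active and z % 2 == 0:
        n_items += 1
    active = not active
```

Count even values at even positions
`n_items` takes the values: 0 → 1 → 2

Answer: 2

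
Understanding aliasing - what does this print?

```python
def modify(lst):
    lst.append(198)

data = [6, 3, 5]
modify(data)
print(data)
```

Key concept: function modifies passed list.
Step by step:
`data = [6, 3, 5]` → data = [6, 3, 5]
`modify(data)` → data = [6, 3, 5, 198]
`print(data)` → prints [6, 3, 5, 198]

Answer: [6, 3, 5, 198]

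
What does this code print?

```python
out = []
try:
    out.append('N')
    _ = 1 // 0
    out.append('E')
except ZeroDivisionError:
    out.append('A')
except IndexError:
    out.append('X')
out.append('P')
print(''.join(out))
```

Execution trace: 'N' (try body) → 'A' (except ZeroDivisionError) → 'P' (after the try/except). Output: NAP

Answer: NAP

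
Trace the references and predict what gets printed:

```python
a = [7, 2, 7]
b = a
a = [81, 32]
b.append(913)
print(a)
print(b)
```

Key concept: rebinding vs mutation: a is rebound to a new list, b still points at the original.
Step by step:
`a = [7, 2, 7]` → a = [7, 2, 7]
`b = a` → b = [7, 2, 7] (same object as a)
`a = [81, 32]` → a = [81, 32]
`b.append(913)` → b = [7, 2, 7, 913]
`print(a)` → prints [81, 32]
`print(b)` → prints [7, 2, 7, 913]

Answer:
[81, 32]
[7, 2, 7, 913]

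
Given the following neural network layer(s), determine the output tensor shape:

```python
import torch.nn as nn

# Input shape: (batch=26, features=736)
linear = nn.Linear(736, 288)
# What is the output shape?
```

Input: (26, 736) -> Output: (26, 288)

Answer: (26, 288)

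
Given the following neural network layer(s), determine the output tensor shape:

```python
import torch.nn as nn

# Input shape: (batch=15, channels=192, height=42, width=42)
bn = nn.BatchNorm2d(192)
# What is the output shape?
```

Input: (15, 192, 42, 42) -> Output: (15, 192, 42, 42)

Answer: (15, 192, 42, 42)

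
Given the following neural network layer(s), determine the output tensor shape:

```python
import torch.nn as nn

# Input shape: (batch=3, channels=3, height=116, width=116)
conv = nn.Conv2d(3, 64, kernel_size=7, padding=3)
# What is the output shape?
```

Input: (3, 3, 116, 116) -> Output: (3, 64, 116, 116)

Answer: (3, 64, 116, 116)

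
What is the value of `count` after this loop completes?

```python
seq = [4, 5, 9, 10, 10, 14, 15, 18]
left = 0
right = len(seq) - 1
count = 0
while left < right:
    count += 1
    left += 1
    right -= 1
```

Iterations until pointers meet (list length 8)
`count` takes the values: 0 → 1 → 2 → 3 → 4

Answer: 4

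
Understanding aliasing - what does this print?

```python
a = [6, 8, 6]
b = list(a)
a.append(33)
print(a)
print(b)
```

Key concept: list() constructor creates copy.
Step by step:
`a = [6, 8, 6]` → a = [6, 8, 6]
`b = list(a)` → b = [6, 8, 6]
`a.append(33)` → a = [6, 8, 6, 33]
`print(a)` → prints [6, 8, 6, 33]
`print(b)` → prints [6, 8, 6]

Answer:
[6, 8, 6, 33]
[6, 8, 6]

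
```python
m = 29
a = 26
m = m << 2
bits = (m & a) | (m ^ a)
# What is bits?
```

Trace:
`m = 29` → m = 29
`a = 26` → a = 26
`m = m << 2` → m = 116
`bits = (m & a) | (m ^ a)` → bits = 126
So bits = 126

Answer: 126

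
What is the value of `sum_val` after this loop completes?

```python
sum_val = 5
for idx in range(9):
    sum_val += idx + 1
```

Start at 5, add 1 to 9 = 50
`sum_val` takes the values: 5 → 6 → 8 → 11 → 15 → 20 → 26 → 33 → 41 → 50

Answer: 50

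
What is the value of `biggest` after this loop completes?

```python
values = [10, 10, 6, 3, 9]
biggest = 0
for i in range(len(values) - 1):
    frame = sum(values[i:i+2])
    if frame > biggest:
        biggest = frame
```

Max sum of 2-element window in [10, 10, 6, 3, 9]
`biggest` takes the values: 0 → 20

Answer: 20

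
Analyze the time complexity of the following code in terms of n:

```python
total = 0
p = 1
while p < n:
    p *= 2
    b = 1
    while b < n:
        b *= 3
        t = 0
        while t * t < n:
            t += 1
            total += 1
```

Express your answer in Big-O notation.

Each loop level contributes: log n × log n × √n. Multiplying the contributions gives O(√n log² n).

Answer: O(√n log² n)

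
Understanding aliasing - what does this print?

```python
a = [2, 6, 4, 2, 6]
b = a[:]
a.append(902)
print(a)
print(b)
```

Key concept: slice [:] creates copy.
Step by step:
`a = [2, 6, 4, 2, 6]` → a = [2, 6, 4, 2, 6]
`b = a[:]` → b = [2, 6, 4, 2, 6]
`a.append(902)` → a = [2, 6, 4, 2, 6, 902]
`print(a)` → prints [2, 6, 4, 2, 6, 902]
`print(b)` → prints [2, 6, 4, 2, 6]

Answer:
[2, 6, 4, 2, 6, 902]
[2, 6, 4, 2, 6]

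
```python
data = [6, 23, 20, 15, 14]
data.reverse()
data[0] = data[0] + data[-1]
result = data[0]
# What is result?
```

Trace:
`data = [6, 23, 20, 15, 14]` → data = [6, 23, 20, 15, 14]
`data.reverse()` → data = [14, 15, 20, 23, 6]
`data[0] = data[0] + data[-1]` → data = [20, 15, 20, 23, 6]
`result = data[0]` → result = 20
So result = 20

Answer: 20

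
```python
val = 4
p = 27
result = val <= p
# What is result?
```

Trace:
`val = 4` → val = 4
`p = 27` → p = 27
`result = val <= p` → result = True
So result = True

Answer: True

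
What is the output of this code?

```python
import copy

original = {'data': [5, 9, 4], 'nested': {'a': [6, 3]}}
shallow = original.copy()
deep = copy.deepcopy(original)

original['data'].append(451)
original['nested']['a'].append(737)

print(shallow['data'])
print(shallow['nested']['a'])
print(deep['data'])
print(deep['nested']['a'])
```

Key concept: comparing shallow vs deep copy.
Step by step:
`original = {'data': [5, 9, 4], 'nested': {'a': [6, 3]}}` → original = {'data': [5, 9, 4], 'nested': {'a': [6, 3]}}
`shallow = original.copy()` → shallow = {'data': [5, 9, 4], 'nested': {'a': [6, 3]}}
`deep = copy.deepcopy(original)` → deep = {'data': [5, 9, 4], 'nested': {'a': [6, 3]}}
`original['data'].append(451)` → original = {'data': [5, 9, 4, 451], 'nested': {'a': [6, 3]}}; shallow = {'data': [5, 9, 4, 451], 'nested': {'a': [6, 3]}}
`original['nested']['a'].append(737)` → original = {'data': [5, 9, 4, 451], 'nested': {'a': [6, 3, 737]}}; shallow = {'data': [5, 9, 4, 451], 'nested': {'a': [6, 3, 737]}}
`print(shallow['data'])` → prints [5, 9, 4, 451]
`print(shallow['nested']['a'])` → prints [6, 3, 737]
`print(deep['data'])` → prints [5, 9, 4]
`print(deep['nested']['a'])` → prints [6, 3]

Answer:
[5, 9, 4, 451]
[6, 3, 737]
[5, 9, 4]
[6, 3]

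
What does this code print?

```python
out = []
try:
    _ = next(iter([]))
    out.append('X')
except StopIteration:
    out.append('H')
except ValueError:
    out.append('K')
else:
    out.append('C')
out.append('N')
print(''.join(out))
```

Execution trace: 'H' (except StopIteration) → 'N' (after the try/except). Output: HN

Answer: HN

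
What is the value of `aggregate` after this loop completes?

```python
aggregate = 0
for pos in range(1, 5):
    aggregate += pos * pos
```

Sum of squares 1² to 4² = 30
`aggregate` takes the values: 0 → 1 → 5 → 14 → 30

Answer: 30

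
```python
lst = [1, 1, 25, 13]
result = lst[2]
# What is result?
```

Trace:
`lst = [1, 1, 25, 13]` → lst = [1, 1, 25, 13]
`result = lst[2]` → result = 25
So result = 25

Answer: 25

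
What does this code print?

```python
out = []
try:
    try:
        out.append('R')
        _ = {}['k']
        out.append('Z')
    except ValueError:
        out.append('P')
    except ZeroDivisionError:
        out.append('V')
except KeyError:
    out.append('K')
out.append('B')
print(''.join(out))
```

Execution trace: 'R' (try body) → 'K' (outer except KeyError) → 'B' (after the try/except). Output: RKB

Answer: RKB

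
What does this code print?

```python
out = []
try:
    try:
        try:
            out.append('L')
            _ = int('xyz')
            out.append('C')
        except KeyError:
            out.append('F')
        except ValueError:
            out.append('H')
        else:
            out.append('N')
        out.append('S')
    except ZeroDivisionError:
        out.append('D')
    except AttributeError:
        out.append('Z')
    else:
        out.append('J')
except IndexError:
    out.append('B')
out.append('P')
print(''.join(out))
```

Execution trace: 'L' (inner try body) → 'H' (inner except ValueError) → 'S' (try body, no exception) → 'J' (else) → 'P' (after the try/except). Output: LHSJP

Answer: LHSJP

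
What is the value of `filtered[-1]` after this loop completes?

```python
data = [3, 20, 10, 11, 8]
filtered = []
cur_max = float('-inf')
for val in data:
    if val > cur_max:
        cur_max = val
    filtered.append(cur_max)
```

Running max ends at 20
`filtered` takes the values: [] → [3] → [3, 20] → [3, 20, 20] → [3, 20, 20, 20] → [3, 20, 20, 20, 20]
So `filtered[-1]` = 20

Answer: 20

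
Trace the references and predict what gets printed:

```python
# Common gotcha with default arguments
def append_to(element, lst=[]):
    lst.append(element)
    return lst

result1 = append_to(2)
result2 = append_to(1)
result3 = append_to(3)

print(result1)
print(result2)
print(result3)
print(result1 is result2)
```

Key concept: mutable default argument gotcha.
Step by step:
`result1 = append_to(2)` → result1 = [2]
`result2 = append_to(1)` → result1 = [2, 1] (same object as result2); result2 = [2, 1] (same object as result1)
`result3 = append_to(3)` → result1 = [2, 1, 3] (same object as result2, result3); result2 = [2, 1, 3] (same object as result1, result3); result3 = [2, 1, 3] (same object as result1, result2)
`print(result1)` → prints [2, 1, 3]
`print(result2)` → prints [2, 1, 3]
`print(result3)` → prints [2, 1, 3]
`print(result1 is result2)` → prints True

Answer:
[2, 1, 3]
[2, 1, 3]
[2, 1, 3]
True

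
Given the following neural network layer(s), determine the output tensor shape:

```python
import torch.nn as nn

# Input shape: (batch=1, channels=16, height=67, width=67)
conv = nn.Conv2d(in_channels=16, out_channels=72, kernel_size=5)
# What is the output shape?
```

Input: (1, 16, 67, 67) -> Output: (1, 72, 63, 63)

Answer: (1, 72, 63, 63)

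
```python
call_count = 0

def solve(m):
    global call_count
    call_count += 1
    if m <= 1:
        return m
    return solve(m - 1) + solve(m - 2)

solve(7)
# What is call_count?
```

Calls(m) = 1 + Calls(m-1) + Calls(m-2); Calls(0)=Calls(1)=1. For m=7 this gives 41.

Answer: 41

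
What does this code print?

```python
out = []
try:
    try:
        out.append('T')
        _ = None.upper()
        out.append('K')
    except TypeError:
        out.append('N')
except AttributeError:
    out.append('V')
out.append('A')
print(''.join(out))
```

Execution trace: 'T' (try body) → 'V' (outer except AttributeError) → 'A' (after the try/except). Output: TVA

Answer: TVA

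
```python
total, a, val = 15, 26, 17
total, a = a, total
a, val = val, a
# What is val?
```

Trace:
`total, a, val = 15, 26, 17` → total = 15; a = 26; val = 17
`total, a = a, total` → total = 26; a = 15
`a, val = val, a` → a = 17; val = 15
So val = 15

Answer: 15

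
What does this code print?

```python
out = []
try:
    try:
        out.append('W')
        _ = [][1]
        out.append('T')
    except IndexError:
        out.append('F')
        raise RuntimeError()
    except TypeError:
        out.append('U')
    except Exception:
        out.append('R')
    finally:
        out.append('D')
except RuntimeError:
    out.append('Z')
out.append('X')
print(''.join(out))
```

Execution trace: 'W' (inner try body) → 'F' (inner except IndexError) → 'D' (inner finally) → 'Z' (outer except RuntimeError) → 'X' (after the try/except). Output: WFDZX

Answer: WFDZX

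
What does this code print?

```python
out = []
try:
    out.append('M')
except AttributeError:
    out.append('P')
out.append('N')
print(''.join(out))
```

Execution trace: 'M' (try body, no exception) → 'N' (after the try/except). Output: MN

Answer: MN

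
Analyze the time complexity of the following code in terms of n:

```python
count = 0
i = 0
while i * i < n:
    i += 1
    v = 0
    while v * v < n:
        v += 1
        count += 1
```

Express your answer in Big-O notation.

Each loop level contributes: √n × √n. Multiplying the contributions gives O(n).

Answer: O(n)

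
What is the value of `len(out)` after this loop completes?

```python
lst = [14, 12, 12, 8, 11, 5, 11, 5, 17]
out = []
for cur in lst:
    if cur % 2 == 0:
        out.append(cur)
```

Count even numbers in [14, 12, 12, 8, 11, 5, 11, 5, 17]
`out` takes the values: [] → [14] → [14, 12] → [14, 12, 12] → [14, 12, 12, 8]
So `len(out)` = 4

Answer: 4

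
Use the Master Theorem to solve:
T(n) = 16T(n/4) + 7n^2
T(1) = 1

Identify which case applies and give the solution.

a=16, b=4, f(n)=7n^2. log_4(16) = 2. Since c=2 = 2, Case 2 applies: T(n) = Θ(n^log_b(a) · log n) = O(n^2 log n).

Answer: O(n^2 log n) - Case 2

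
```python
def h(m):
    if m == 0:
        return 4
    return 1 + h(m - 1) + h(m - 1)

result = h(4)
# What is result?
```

h(m) = 1 + 2·h(m-1), h(0)=4. Closed form: (4+1)·2^4 - 1 = 79.

Answer: 79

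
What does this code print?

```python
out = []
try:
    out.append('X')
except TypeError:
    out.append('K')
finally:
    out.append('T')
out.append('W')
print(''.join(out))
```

Execution trace: 'X' (try body, no exception) → 'T' (finally) → 'W' (after the try/except). Output: XTW

Answer: XTW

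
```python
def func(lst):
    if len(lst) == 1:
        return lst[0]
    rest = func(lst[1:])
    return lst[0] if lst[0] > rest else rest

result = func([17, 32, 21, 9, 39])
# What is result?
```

Recursive max over [17, 32, 21, 9, 39] = 39

Answer: 39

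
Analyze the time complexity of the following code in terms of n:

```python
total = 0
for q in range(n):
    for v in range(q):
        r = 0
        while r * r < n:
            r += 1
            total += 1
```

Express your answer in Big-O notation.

Each loop level contributes: n × n × √n. Multiplying the contributions gives O(n^2√n).

Answer: O(n^2√n)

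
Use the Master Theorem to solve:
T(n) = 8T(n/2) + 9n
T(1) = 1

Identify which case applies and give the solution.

a=8, b=2, f(n)=9n. log_2(8) = 3. Since c=1 < 3, Case 1 applies: T(n) = Θ(n^log_b(a)) = O(n^3).

Answer: O(n^3) - Case 1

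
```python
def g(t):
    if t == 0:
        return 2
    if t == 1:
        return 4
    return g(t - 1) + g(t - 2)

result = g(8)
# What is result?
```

Build up from base cases: g(0)=2, g(1)=4, g(2)=6, g(3)=10, g(4)=16, g(5)=26, g(6)=42, ..., g(8)=110

Answer: 110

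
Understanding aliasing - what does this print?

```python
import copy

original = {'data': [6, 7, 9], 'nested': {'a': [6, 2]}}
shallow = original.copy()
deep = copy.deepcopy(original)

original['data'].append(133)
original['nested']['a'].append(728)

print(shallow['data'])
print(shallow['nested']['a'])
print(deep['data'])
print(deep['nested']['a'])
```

Key concept: comparing shallow vs deep copy.
Step by step:
`original = {'data': [6, 7, 9], 'nested': {'a': [6, 2]}}` → original = {'data': [6, 7, 9], 'nested': {'a': [6, 2]}}
`shallow = original.copy()` → shallow = {'data': [6, 7, 9], 'nested': {'a': [6, 2]}}
`deep = copy.deepcopy(original)` → deep = {'data': [6, 7, 9], 'nested': {'a': [6, 2]}}
`original['data'].append(133)` → original = {'data': [6, 7, 9, 133], 'nested': {'a': [6, 2]}}; shallow = {'data': [6, 7, 9, 133], 'nested': {'a': [6, 2]}}
`original['nested']['a'].append(728)` → original = {'data': [6, 7, 9, 133], 'nested': {'a': [6, 2, 728]}}; shallow = {'data': [6, 7, 9, 133], 'nested': {'a': [6, 2, 728]}}
`print(shallow['data'])` → prints [6, 7, 9, 133]
`print(shallow['nested']['a'])` → prints [6, 2, 728]
`print(deep['data'])` → prints [6, 7, 9]
`print(deep['nested']['a'])` → prints [6, 2]

Answer:
[6, 7, 9, 133]
[6, 2, 728]
[6, 7, 9]
[6, 2]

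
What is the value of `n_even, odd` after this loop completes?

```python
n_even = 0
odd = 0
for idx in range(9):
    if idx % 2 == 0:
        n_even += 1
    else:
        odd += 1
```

Count evens and odds in range(9)
`n_even, odd` takes the values: (0, 0) → (1, 0) → (1, 1) → (2, 1) → (2, 2) → (3, 2) → (3, 3) → (4, 3) → (4, 4) → (5, 4)

Answer: 5, 4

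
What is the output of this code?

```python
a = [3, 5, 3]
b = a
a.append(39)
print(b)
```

Key concept: basic list aliasing.
Step by step:
`a = [3, 5, 3]` → a = [3, 5, 3]
`b = a` → b = [3, 5, 3] (same object as a)
`a.append(39)` → a = [3, 5, 3, 39] (same object as b); b = [3, 5, 3, 39] (same object as a)
`print(b)` → prints [3, 5, 3, 39]

Answer: [3, 5, 3, 39]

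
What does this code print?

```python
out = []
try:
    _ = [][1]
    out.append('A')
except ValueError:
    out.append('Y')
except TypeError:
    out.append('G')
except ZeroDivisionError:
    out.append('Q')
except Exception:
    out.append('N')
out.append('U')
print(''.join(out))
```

Execution trace: 'N' (except Exception) → 'U' (after the try/except). Output: NU

Answer: NU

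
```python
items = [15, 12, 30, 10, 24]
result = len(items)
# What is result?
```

Trace:
`items = [15, 12, 30, 10, 24]` → items = [15, 12, 30, 10, 24]
`result = len(items)` → result = 5
So result = 5

Answer: 5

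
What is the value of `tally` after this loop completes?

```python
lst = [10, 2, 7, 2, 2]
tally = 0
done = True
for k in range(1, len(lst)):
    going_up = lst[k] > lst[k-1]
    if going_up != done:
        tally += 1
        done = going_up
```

Count direction changes in [10, 2, 7, 2, 2]
`tally` takes the values: 0 → 1 → 2 → 3

Answer: 3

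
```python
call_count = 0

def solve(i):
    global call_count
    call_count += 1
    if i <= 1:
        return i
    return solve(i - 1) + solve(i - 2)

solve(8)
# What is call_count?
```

Calls(i) = 1 + Calls(i-1) + Calls(i-2); Calls(0)=Calls(1)=1. For i=8 this gives 67.

Answer: 67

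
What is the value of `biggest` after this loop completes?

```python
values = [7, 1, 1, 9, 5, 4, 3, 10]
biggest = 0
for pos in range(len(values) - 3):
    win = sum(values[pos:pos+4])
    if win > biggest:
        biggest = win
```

Max sum of 4-element window in [7, 1, 1, 9, 5, 4, 3, 10]
`biggest` takes the values: 0 → 18 → 19 → 21 → 22

Answer: 22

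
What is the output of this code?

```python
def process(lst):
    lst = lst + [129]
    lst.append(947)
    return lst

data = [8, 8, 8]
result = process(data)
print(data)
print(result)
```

Key concept: rebinding parameter vs mutation.
Step by step:
`data = [8, 8, 8]` → data = [8, 8, 8]
`result = process(data)` → result = [8, 8, 8, 129, 947]
`print(data)` → prints [8, 8, 8]
`print(result)` → prints [8, 8, 8, 129, 947]

Answer:
[8, 8, 8]
[8, 8, 8, 129, 947]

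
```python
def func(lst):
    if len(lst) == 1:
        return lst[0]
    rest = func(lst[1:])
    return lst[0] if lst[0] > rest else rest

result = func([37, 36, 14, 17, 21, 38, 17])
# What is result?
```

Recursive max over [37, 36, 14, 17, 21, 38, 17] = 38

Answer: 38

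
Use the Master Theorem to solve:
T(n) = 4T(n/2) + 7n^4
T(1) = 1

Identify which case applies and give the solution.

a=4, b=2, f(n)=7n^4. log_2(4) = 2. Since c=4 > 2 and the regularity condition holds (4(n/2)^4 = (4/2^4)n^4 with 4/2^4 < 1), Case 3 applies: T(n) = Θ(f(n)) = O(n^4).

Answer: O(n^4) - Case 3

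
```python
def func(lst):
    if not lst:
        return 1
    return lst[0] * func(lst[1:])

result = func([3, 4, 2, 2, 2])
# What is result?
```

Product over [3, 4, 2, 2, 2] = 3 * 4 * 2 * 2 * 2 = 96

Answer: 96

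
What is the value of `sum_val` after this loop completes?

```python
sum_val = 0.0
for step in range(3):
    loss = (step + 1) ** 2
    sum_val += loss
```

Sum of squared losses 1² + 2² + ... + 3²
`sum_val` takes the values: 0.0 → 1.0 → 5.0 → 14.0

Answer: 14.0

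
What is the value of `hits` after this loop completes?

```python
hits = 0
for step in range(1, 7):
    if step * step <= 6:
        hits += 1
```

Count numbers where step² ≤ 6
`hits` takes the values: 0 → 1 → 2

Answer: 2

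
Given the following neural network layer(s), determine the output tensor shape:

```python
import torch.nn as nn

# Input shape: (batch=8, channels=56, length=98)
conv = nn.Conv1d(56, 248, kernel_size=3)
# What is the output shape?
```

Input: (8, 56, 98) -> Output: (8, 248, 96)

Answer: (8, 248, 96)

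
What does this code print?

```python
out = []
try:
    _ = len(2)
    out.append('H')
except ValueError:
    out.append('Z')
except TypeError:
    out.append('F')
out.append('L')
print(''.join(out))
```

Execution trace: 'F' (except TypeError) → 'L' (after the try/except). Output: FL

Answer: FL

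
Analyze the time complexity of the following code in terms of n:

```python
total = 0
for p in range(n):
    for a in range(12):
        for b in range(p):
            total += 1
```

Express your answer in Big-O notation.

Each loop level contributes: n × 1 × n. Multiplying the contributions gives O(n^2).

Answer: O(n^2)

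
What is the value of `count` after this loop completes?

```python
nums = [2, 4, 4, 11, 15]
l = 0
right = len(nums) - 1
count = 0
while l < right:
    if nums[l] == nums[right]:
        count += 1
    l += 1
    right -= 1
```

Count matching pairs from ends
`count` takes the values: 0

Answer: 0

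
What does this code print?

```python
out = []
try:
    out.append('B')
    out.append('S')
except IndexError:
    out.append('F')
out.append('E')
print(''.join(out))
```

Execution trace: 'B' (try body) → 'S' (try body, no exception) → 'E' (after the try/except). Output: BSE

Answer: BSE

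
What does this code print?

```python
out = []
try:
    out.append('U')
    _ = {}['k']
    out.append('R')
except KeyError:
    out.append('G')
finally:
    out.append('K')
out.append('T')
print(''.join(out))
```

Execution trace: 'U' (try body) → 'G' (except KeyError) → 'K' (finally) → 'T' (after the try/except). Output: UGKT

Answer: UGKT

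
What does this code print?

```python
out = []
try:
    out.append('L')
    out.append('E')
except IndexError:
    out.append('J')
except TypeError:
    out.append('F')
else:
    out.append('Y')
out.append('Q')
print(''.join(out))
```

Execution trace: 'L' (try body) → 'E' (try body, no exception) → 'Y' (else) → 'Q' (after the try/except). Output: LEYQ

Answer: LEYQ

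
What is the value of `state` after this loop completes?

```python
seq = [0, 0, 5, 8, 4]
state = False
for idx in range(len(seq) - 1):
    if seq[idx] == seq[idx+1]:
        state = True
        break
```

Check consecutive duplicates in [0, 0, 5, 8, 4]
`state` takes the values: False → True

Answer: True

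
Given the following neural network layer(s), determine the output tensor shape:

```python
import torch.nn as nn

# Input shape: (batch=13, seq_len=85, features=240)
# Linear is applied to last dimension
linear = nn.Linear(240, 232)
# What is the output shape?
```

Input: (13, 85, 240) -> Output: (13, 85, 232)

Answer: (13, 85, 232)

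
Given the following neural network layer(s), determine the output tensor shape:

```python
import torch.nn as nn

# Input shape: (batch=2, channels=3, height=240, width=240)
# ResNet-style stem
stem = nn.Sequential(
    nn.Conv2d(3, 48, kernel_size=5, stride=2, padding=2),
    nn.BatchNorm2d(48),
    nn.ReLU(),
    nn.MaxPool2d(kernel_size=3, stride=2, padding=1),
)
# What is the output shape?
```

Input: (2, 3, 240, 240) -> after Conv2d 5x5 stride=2: (2, 48, 120, 120) -> Output: (2, 48, 60, 60)

Answer: (2, 48, 60, 60)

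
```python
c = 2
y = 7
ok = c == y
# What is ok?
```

Trace:
`c = 2` → c = 2
`y = 7` → y = 7
`ok = c == y` → ok = False
So ok = False

Answer: False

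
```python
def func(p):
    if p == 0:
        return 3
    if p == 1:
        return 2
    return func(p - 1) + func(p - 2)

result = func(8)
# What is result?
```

Build up from base cases: func(0)=3, func(1)=2, func(2)=5, func(3)=7, func(4)=12, func(5)=19, func(6)=31, ..., func(8)=81

Answer: 81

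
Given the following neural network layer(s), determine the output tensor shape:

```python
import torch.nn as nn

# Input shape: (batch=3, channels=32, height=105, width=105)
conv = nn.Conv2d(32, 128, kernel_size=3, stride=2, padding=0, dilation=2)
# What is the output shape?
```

Input: (3, 32, 105, 105) -> Output: (3, 128, 51, 51)

Answer: (3, 128, 51, 51)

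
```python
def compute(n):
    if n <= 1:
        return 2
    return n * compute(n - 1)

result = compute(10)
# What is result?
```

compute(10) = 10 * 9 * 8 * 7 * 6 * 5 * 4 * 3 * 2 * 2 = 7257600

Answer: 7257600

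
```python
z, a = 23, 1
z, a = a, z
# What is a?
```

Trace:
`z, a = 23, 1` → z = 23; a = 1
`z, a = a, z` → z = 1; a = 23
So a = 23

Answer: 23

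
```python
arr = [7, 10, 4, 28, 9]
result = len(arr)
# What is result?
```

Trace:
`arr = [7, 10, 4, 28, 9]` → arr = [7, 10, 4, 28, 9]
`result = len(arr)` → result = 5
So result = 5

Answer: 5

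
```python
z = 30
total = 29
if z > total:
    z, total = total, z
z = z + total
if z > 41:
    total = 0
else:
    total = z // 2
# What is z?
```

Trace:
`z = 30` → z = 30
`total = 29` → total = 29
`if z > total: ...` → z > total is True → z = 29; total = 30
`z = z + total` → z = 59
`if z > 41: ...` → z > 41 is True → total = 0
So z = 59

Answer: 59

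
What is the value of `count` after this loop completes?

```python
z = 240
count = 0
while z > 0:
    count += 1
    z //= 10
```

Count digits by repeated division by 10
`count` takes the values: 0 → 1 → 2 → 3

Answer: 3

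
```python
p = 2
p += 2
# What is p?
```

Trace:
`p = 2` → p = 2
`p += 2` → p = 4
So p = 4

Answer: 4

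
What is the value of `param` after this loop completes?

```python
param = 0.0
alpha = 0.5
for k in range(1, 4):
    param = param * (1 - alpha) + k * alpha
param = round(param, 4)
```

Moving average with lr=0.5
`param` takes the values: 0.0 → 0.5 → 1.25 → 2.125

Answer: 2.125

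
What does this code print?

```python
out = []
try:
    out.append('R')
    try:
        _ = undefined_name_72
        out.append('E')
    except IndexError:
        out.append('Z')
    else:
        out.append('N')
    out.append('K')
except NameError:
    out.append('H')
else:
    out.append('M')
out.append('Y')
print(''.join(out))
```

Execution trace: 'R' (try body) → 'H' (except NameError) → 'Y' (after the try/except). Output: RHY

Answer: RHY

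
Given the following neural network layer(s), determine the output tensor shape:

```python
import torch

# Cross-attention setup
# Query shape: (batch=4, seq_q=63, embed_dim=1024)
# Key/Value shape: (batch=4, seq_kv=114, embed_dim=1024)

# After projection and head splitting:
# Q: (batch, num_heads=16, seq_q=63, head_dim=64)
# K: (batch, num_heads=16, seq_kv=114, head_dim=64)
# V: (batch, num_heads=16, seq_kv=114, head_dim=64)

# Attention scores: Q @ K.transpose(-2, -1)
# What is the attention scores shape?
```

Input: (4, 63, 1024) -> Output: (4, 16, 63, 114)

Answer: (4, 16, 63, 114)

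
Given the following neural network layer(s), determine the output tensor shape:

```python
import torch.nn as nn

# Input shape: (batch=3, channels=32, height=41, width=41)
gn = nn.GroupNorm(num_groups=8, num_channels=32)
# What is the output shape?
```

Input: (3, 32, 41, 41) -> Output: (3, 32, 41, 41)

Answer: (3, 32, 41, 41)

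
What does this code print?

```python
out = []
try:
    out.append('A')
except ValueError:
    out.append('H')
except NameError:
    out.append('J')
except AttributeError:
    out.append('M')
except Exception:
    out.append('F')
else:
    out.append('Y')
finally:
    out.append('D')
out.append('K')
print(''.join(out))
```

Execution trace: 'A' (try body, no exception) → 'Y' (else) → 'D' (finally) → 'K' (after the try/except). Output: AYDK

Answer: AYDK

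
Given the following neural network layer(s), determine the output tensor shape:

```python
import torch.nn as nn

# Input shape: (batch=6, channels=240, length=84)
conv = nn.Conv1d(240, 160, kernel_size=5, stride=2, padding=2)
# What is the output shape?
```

Input: (6, 240, 84) -> Output: (6, 160, 42)

Answer: (6, 160, 42)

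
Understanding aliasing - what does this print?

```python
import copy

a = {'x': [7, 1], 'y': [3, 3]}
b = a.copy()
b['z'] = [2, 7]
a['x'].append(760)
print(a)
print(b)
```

Key concept: shallow copy of dict with mutable values.
Step by step:
`a = {'x': [7, 1], 'y': [3, 3]}` → a = {'x': [7, 1], 'y': [3, 3]}
`b = a.copy()` → b = {'x': [7, 1], 'y': [3, 3]}
`b['z'] = [2, 7]` → b = {'x': [7, 1], 'y': [3, 3], 'z': [2, 7]}
`a['x'].append(760)` → a = {'x': [7, 1, 760], 'y': [3, 3]}; b = {'x': [7, 1, 760], 'y': [3, 3], 'z': [2, 7]}
`print(a)` → prints {'x': [7, 1, 760], 'y': [3, 3]}
`print(b)` → prints {'x': [7, 1, 760], 'y': [3, 3], 'z': [2, 7]}

Answer:
{'x': [7, 1, 760], 'y': [3, 3]}
{'x': [7, 1, 760], 'y': [3, 3], 'z': [2, 7]}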